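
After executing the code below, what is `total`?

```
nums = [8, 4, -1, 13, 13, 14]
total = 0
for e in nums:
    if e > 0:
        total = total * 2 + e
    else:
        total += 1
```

260

e=8: >0, total = 0*2+8 = 8
e=4: >0, total = 8*2+4 = 20
e=-1: not >0, total = 20+1 = 21
e=13: >0, total = 21*2+13 = 55
e=13: >0, total = 55*2+13 = 123
e=14: >0, total = 123*2+14 = 260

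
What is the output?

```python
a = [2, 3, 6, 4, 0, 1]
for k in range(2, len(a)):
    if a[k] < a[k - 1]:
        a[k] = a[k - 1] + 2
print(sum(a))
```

41

k=2: 6>=3, unchanged → [2, 3, 6, 4, 0, 1]
k=3: 4<6, a[3] = 6+2 = 8 → [2, 3, 6, 8, 0, 1]
k=4: 0<8, a[4] = 8+2 = 10 → [2, 3, 6, 8, 10, 1]
k=5: 1<10, a[5] = 10+2 = 12 → [2, 3, 6, 8, 10, 12]
sum = 41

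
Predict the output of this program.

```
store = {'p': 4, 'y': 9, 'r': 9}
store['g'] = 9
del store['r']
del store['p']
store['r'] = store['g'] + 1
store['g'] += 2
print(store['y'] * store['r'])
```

store['g'] = 9 → {'p': 4, 'y': 9, 'r': 9, 'g': 9}
del 'r' → {'p': 4, 'y': 9, 'g': 9}
del 'p' → {'y': 9, 'g': 9}
store['r'] = store['g']+1 = 10 → {'y': 9, 'g': 9, 'r': 10}
store['g'] = 9+2 = 11 → {'y': 9, 'g': 11, 'r': 10}
store['y']*store['r'] = 9*10 = 90

90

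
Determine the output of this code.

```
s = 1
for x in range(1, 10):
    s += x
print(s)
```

46

x=1: s = 1+1 = 2
x=2: s = 2+2 = 4
x=3: s = 4+3 = 7
x=4: s = 7+4 = 11
x=5: s = 11+5 = 16
x=6: s = 16+6 = 22
x=7: s = 22+7 = 29
x=8: s = 29+8 = 37
x=9: s = 37+9 = 46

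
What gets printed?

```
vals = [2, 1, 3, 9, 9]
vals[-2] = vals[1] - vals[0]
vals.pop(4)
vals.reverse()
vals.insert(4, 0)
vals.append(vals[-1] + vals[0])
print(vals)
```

[-1, 3, 1, 2, 0, -1]

vals[-2] = vals[1]-vals[0] = 1-2 = -1 → [2, 1, 3, -1, 9]
pop(4) removes 9 → [2, 1, 3, -1]
reverse → [-1, 3, 1, 2]
insert 0 at 4 → [-1, 3, 1, 2, 0]
append vals[-1]+vals[0] = 0+(-1) = -1 → [-1, 3, 1, 2, 0, -1]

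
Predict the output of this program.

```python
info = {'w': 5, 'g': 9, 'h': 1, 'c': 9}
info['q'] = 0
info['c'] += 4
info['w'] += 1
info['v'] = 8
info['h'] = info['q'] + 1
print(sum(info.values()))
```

info['q'] = 0 → {'w': 5, 'g': 9, 'h': 1, 'c': 9, 'q': 0}
info['c'] = 9+4 = 13 → {'w': 5, 'g': 9, 'h': 1, 'c': 13, 'q': 0}
info['w'] = 5+1 = 6 → {'w': 6, 'g': 9, 'h': 1, 'c': 13, 'q': 0}
info['v'] = 8 → {'w': 6, 'g': 9, 'h': 1, 'c': 13, 'q': 0, 'v': 8}
info['h'] = info['q']+1 = 1 → {'w': 6, 'g': 9, 'h': 1, 'c': 13, 'q': 0, 'v': 8}
sum of values = 37

37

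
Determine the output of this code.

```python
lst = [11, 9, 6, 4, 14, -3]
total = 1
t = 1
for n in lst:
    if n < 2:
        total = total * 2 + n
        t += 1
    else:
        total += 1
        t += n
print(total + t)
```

55

n=11: not <2, total = 1+1 = 2; t=12
n=9: not <2, total = 2+1 = 3; t=21
n=6: not <2, total = 3+1 = 4; t=27
n=4: not <2, total = 4+1 = 5; t=31
n=14: not <2, total = 5+1 = 6; t=45
n=-3: <2, total = 6*2+(-3) = 9; t=46
total+t = 9+46 = 55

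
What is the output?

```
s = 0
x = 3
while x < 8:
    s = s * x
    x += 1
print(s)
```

x=3: s = 0*3 = 0
x=4: s = 0*4 = 0
x=5: s = 0*5 = 0
x=6: s = 0*6 = 0
x=7: s = 0*7 = 0

0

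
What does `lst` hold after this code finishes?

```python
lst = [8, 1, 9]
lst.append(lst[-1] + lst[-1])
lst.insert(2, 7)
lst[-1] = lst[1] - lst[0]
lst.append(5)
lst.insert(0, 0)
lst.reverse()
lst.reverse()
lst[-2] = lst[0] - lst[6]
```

append lst[-1]+lst[-1] = 9+9 = 18 → [8, 1, 9, 18]
insert 7 at 2 → [8, 1, 7, 9, 18]
lst[-1] = lst[1]-lst[0] = 1-8 = -7 → [8, 1, 7, 9, -7]
append 5 → [8, 1, 7, 9, -7, 5]
insert 0 at 0 → [0, 8, 1, 7, 9, -7, 5]
reverse → [5, -7, 9, 7, 1, 8, 0]
reverse → [0, 8, 1, 7, 9, -7, 5]
lst[-2] = lst[0]-lst[6] = 0-5 = -5 → [0, 8, 1, 7, 9, -5, 5]

[0, 8, 1, 7, 9, -5, 5]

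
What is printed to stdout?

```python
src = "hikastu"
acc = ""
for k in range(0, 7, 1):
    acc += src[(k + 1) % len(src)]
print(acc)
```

ikastuh

k=0: add src[1]='i' → 'i'
k=1: add src[2]='k' → 'ik'
k=2: add src[3]='a' → 'ika'
k=3: add src[4]='s' → 'ikas'
k=4: add src[5]='t' → 'ikast'
k=5: add src[6]='u' → 'ikastu'
k=6: add src[0]='h' → 'ikastuh'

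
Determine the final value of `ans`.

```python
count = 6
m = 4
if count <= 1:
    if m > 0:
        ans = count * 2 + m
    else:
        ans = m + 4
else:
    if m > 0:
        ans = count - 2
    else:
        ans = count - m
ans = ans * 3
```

12

count=6, m=4
count <= 1 is False; m > 0 is True
→ ans = count - 2 = 4
ans = 4*3 = 12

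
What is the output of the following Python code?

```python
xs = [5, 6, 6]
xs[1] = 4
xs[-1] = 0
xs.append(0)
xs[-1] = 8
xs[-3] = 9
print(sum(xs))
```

xs[1] = 4 → [5, 4, 6]
xs[-1] = 0 → [5, 4, 0]
append 0 → [5, 4, 0, 0]
xs[-1] = 8 → [5, 4, 0, 8]
xs[-3] = 9 → [5, 9, 0, 8]
sum = 22

22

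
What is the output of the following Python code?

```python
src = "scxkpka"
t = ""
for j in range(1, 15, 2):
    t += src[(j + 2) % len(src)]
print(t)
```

kksxpac

j=1: add src[3]='k' → 'k'
j=3: add src[5]='k' → 'kk'
j=5: add src[0]='s' → 'kks'
j=7: add src[2]='x' → 'kksx'
j=9: add src[4]='p' → 'kksxp'
j=11: add src[6]='a' → 'kksxpa'
j=13: add src[1]='c' → 'kksxpac'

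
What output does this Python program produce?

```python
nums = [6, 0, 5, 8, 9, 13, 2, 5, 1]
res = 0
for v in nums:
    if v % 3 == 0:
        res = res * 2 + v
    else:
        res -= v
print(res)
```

v=6: %3==0, res = 0*2+6 = 6
v=0: %3==0, res = 6*2+0 = 12
v=5: not %3==0, res = 12-5 = 7
v=8: not %3==0, res = 7-8 = -1
v=9: %3==0, res = (-1)*2+9 = 7
v=13: not %3==0, res = 7-13 = -6
v=2: not %3==0, res = (-6)-2 = -8
v=5: not %3==0, res = (-8)-5 = -13
v=1: not %3==0, res = (-13)-1 = -14

-14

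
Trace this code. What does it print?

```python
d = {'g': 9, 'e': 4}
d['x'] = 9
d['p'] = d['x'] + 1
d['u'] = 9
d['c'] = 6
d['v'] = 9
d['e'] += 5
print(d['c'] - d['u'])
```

-3

d['x'] = 9 → {'g': 9, 'e': 4, 'x': 9}
d['p'] = d['x']+1 = 10 → {'g': 9, 'e': 4, 'x': 9, 'p': 10}
d['u'] = 9 → {'g': 9, 'e': 4, 'x': 9, 'p': 10, 'u': 9}
d['c'] = 6 → {'g': 9, 'e': 4, 'x': 9, 'p': 10, 'u': 9, 'c': 6}
d['v'] = 9 → {'g': 9, 'e': 4, 'x': 9, 'p': 10, 'u': 9, 'c': 6, 'v': 9}
d['e'] = 4+5 = 9 → {'g': 9, 'e': 9, 'x': 9, 'p': 10, 'u': 9, 'c': 6, 'v': 9}
d['c']-d['u'] = 6-9 = -3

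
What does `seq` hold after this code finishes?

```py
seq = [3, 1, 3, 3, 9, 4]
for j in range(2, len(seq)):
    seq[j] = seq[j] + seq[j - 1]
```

[3, 1, 4, 7, 16, 20]

j=2: seq[2] = 3+1 = 4 → [3, 1, 4, 3, 9, 4]
j=3: seq[3] = 3+4 = 7 → [3, 1, 4, 7, 9, 4]
j=4: seq[4] = 9+7 = 16 → [3, 1, 4, 7, 16, 4]
j=5: seq[5] = 4+16 = 20 → [3, 1, 4, 7, 16, 20]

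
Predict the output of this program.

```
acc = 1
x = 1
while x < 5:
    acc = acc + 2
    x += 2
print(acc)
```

x=1: acc = 1+2 = 3
x=3: acc = 3+2 = 5

5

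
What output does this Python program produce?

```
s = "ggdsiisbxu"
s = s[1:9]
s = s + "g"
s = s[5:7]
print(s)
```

slice [1:9] → 'gdsiisbx'
+ 'g' → 'gdsiisbxg'
slice [5:7] → 'sb'

sb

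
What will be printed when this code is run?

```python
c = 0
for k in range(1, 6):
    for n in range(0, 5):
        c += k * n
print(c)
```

k=1,n=0: c = 0+0 = 0
k=1,n=1: c = 0+1 = 1
k=1,n=2: c = 1+2 = 3
k=1,n=3: c = 3+3 = 6
k=1,n=4: c = 6+4 = 10
k=2,n=0: c = 10+0 = 10
k=2,n=1: c = 10+2 = 12
k=2,n=2: c = 12+4 = 16
k=2,n=3: c = 16+6 = 22
k=2,n=4: c = 22+8 = 30
k=3,n=0: c = 30+0 = 30
k=3,n=1: c = 30+3 = 33
k=3,n=2: c = 33+6 = 39
k=3,n=3: c = 39+9 = 48
k=3,n=4: c = 48+12 = 60
k=4,n=0: c = 60+0 = 60
k=4,n=1: c = 60+4 = 64
k=4,n=2: c = 64+8 = 72
k=4,n=3: c = 72+12 = 84
k=4,n=4: c = 84+16 = 100
k=5,n=0: c = 100+0 = 100
k=5,n=1: c = 100+5 = 105
k=5,n=2: c = 105+10 = 115
k=5,n=3: c = 115+15 = 130
k=5,n=4: c = 130+20 = 150

150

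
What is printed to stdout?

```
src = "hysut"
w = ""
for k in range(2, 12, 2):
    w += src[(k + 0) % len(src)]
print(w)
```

styuh

k=2: add src[2]='s' → 's'
k=4: add src[4]='t' → 'st'
k=6: add src[1]='y' → 'sty'
k=8: add src[3]='u' → 'styu'
k=10: add src[0]='h' → 'styuh'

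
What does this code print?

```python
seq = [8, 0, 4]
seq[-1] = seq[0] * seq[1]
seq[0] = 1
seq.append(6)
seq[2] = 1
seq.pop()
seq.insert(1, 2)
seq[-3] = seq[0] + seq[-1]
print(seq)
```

[1, 2, 0, 1]

seq[-1] = seq[0]*seq[1] = 8*0 = 0 → [8, 0, 0]
seq[0] = 1 → [1, 0, 0]
append 6 → [1, 0, 0, 6]
seq[2] = 1 → [1, 0, 1, 6]
pop() removes 6 → [1, 0, 1]
insert 2 at 1 → [1, 2, 0, 1]
seq[-3] = seq[0]+seq[-1] = 1+1 = 2 → [1, 2, 0, 1]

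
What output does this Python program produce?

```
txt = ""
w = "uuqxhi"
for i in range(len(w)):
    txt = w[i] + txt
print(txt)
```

i=0: prepend 'u' → 'u'
i=1: prepend 'u' → 'uu'
i=2: prepend 'q' → 'quu'
i=3: prepend 'x' → 'xquu'
i=4: prepend 'h' → 'hxquu'
i=5: prepend 'i' → 'ihxquu'

ihxquu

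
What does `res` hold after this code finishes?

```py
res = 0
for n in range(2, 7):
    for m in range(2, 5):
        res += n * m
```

180

n=2,m=2: res = 0+4 = 4
n=2,m=3: res = 4+6 = 10
n=2,m=4: res = 10+8 = 18
n=3,m=2: res = 18+6 = 24
n=3,m=3: res = 24+9 = 33
n=3,m=4: res = 33+12 = 45
n=4,m=2: res = 45+8 = 53
n=4,m=3: res = 53+12 = 65
n=4,m=4: res = 65+16 = 81
n=5,m=2: res = 81+10 = 91
n=5,m=3: res = 91+15 = 106
n=5,m=4: res = 106+20 = 126
n=6,m=2: res = 126+12 = 138
n=6,m=3: res = 138+18 = 156
n=6,m=4: res = 156+24 = 180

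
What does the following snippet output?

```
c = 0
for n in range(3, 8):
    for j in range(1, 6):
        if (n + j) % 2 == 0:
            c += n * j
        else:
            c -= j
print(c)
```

n=3,j=1: even sum, c = 0+3 = 3
n=3,j=2: odd sum, c = 3-2 = 1
n=3,j=3: even sum, c = 1+9 = 10
n=3,j=4: odd sum, c = 10-4 = 6
n=3,j=5: even sum, c = 6+15 = 21
n=4,j=1: odd sum, c = 21-1 = 20
n=4,j=2: even sum, c = 20+8 = 28
n=4,j=3: odd sum, c = 28-3 = 25
n=4,j=4: even sum, c = 25+16 = 41
n=4,j=5: odd sum, c = 41-5 = 36
n=5,j=1: even sum, c = 36+5 = 41
n=5,j=2: odd sum, c = 41-2 = 39
n=5,j=3: even sum, c = 39+15 = 54
n=5,j=4: odd sum, c = 54-4 = 50
n=5,j=5: even sum, c = 50+25 = 75
n=6,j=1: odd sum, c = 75-1 = 74
n=6,j=2: even sum, c = 74+12 = 86
n=6,j=3: odd sum, c = 86-3 = 83
n=6,j=4: even sum, c = 83+24 = 107
n=6,j=5: odd sum, c = 107-5 = 102
n=7,j=1: even sum, c = 102+7 = 109
n=7,j=2: odd sum, c = 109-2 = 107
n=7,j=3: even sum, c = 107+21 = 128
n=7,j=4: odd sum, c = 128-4 = 124
n=7,j=5: even sum, c = 124+35 = 159

159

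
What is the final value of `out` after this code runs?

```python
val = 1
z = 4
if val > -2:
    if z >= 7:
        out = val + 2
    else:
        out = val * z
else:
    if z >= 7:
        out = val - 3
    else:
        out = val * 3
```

val=1, z=4
val > -2 is True; z >= 7 is False
→ out = val * z = 4

4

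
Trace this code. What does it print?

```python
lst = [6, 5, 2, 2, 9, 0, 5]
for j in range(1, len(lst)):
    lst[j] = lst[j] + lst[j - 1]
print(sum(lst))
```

j=1: lst[1] = 5+6 = 11 → [6, 11, 2, 2, 9, 0, 5]
j=2: lst[2] = 2+11 = 13 → [6, 11, 13, 2, 9, 0, 5]
j=3: lst[3] = 2+13 = 15 → [6, 11, 13, 15, 9, 0, 5]
j=4: lst[4] = 9+15 = 24 → [6, 11, 13, 15, 24, 0, 5]
j=5: lst[5] = 0+24 = 24 → [6, 11, 13, 15, 24, 24, 5]
j=6: lst[6] = 5+24 = 29 → [6, 11, 13, 15, 24, 24, 29]
sum = 122

122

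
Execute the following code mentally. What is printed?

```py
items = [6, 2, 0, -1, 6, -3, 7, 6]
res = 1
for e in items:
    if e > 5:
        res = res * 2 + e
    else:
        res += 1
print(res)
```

136

e=6: >5, res = 1*2+6 = 8
e=2: not >5, res = 8+1 = 9
e=0: not >5, res = 9+1 = 10
e=-1: not >5, res = 10+1 = 11
e=6: >5, res = 11*2+6 = 28
e=-3: not >5, res = 28+1 = 29
e=7: >5, res = 29*2+7 = 65
e=6: >5, res = 65*2+6 = 136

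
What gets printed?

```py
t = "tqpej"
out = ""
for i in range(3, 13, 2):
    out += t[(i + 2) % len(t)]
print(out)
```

i=3: add t[0]='t' → 't'
i=5: add t[2]='p' → 'tp'
i=7: add t[4]='j' → 'tpj'
i=9: add t[1]='q' → 'tpjq'
i=11: add t[3]='e' → 'tpjqe'

tpjqe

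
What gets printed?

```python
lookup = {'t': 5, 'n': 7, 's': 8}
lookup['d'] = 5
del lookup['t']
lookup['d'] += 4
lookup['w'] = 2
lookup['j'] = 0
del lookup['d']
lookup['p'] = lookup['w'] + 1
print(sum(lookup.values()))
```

lookup['d'] = 5 → {'t': 5, 'n': 7, 's': 8, 'd': 5}
del 't' → {'n': 7, 's': 8, 'd': 5}
lookup['d'] = 5+4 = 9 → {'n': 7, 's': 8, 'd': 9}
lookup['w'] = 2 → {'n': 7, 's': 8, 'd': 9, 'w': 2}
lookup['j'] = 0 → {'n': 7, 's': 8, 'd': 9, 'w': 2, 'j': 0}
del 'd' → {'n': 7, 's': 8, 'w': 2, 'j': 0}
lookup['p'] = lookup['w']+1 = 3 → {'n': 7, 's': 8, 'w': 2, 'j': 0, 'p': 3}
sum of values = 20

20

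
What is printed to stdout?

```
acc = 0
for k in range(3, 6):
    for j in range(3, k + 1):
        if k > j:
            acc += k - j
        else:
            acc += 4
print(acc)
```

16

k=3,j=3: not 3>3, acc = 0+4 = 4
k=4,j=3: 4>3, acc = 4+1 = 5
k=4,j=4: not 4>4, acc = 5+4 = 9
k=5,j=3: 5>3, acc = 9+2 = 11
k=5,j=4: 5>4, acc = 11+1 = 12
k=5,j=5: not 5>5, acc = 12+4 = 16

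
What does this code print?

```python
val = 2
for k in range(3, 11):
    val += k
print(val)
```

k=3: val = 2+3 = 5
k=4: val = 5+4 = 9
k=5: val = 9+5 = 14
k=6: val = 14+6 = 20
k=7: val = 20+7 = 27
k=8: val = 27+8 = 35
k=9: val = 35+9 = 44
k=10: val = 44+10 = 54

54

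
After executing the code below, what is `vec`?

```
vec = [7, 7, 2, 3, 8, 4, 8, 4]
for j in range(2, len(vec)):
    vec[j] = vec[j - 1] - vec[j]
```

j=2: vec[2] = 7-2 = 5 → [7, 7, 5, 3, 8, 4, 8, 4]
j=3: vec[3] = 5-3 = 2 → [7, 7, 5, 2, 8, 4, 8, 4]
j=4: vec[4] = 2-8 = -6 → [7, 7, 5, 2, -6, 4, 8, 4]
j=5: vec[5] = (-6)-4 = -10 → [7, 7, 5, 2, -6, -10, 8, 4]
j=6: vec[6] = (-10)-8 = -18 → [7, 7, 5, 2, -6, -10, -18, 4]
j=7: vec[7] = (-18)-4 = -22 → [7, 7, 5, 2, -6, -10, -18, -22]

[7, 7, 5, 2, -6, -10, -18, -22]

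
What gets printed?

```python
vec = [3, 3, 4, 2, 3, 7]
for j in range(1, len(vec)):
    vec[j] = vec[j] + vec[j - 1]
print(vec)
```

[3, 6, 10, 12, 15, 22]

j=1: vec[1] = 3+3 = 6 → [3, 6, 4, 2, 3, 7]
j=2: vec[2] = 4+6 = 10 → [3, 6, 10, 2, 3, 7]
j=3: vec[3] = 2+10 = 12 → [3, 6, 10, 12, 3, 7]
j=4: vec[4] = 3+12 = 15 → [3, 6, 10, 12, 15, 7]
j=5: vec[5] = 7+15 = 22 → [3, 6, 10, 12, 15, 22]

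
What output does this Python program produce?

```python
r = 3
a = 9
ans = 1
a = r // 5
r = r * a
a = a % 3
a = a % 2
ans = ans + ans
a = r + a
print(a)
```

0

a = 3//5 = 0
r = 3*0 = 0
a = 0%3 = 0
a = 0%2 = 0
ans = 1+1 = 2
a = 0+0 = 0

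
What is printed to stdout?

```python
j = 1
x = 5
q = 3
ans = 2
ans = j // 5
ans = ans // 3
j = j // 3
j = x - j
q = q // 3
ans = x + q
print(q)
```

ans = 1//5 = 0
ans = 0//3 = 0
j = 1//3 = 0
j = 5-0 = 5
q = 3//3 = 1
ans = 5+1 = 6

1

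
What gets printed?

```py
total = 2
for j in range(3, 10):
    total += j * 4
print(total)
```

j=3: total = 2+3*4 = 14
j=4: total = 14+4*4 = 30
j=5: total = 30+5*4 = 50
j=6: total = 50+6*4 = 74
j=7: total = 74+7*4 = 102
j=8: total = 102+8*4 = 134
j=9: total = 134+9*4 = 170

170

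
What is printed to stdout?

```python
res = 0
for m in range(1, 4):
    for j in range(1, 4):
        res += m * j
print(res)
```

m=1,j=1: res = 0+1 = 1
m=1,j=2: res = 1+2 = 3
m=1,j=3: res = 3+3 = 6
m=2,j=1: res = 6+2 = 8
m=2,j=2: res = 8+4 = 12
m=2,j=3: res = 12+6 = 18
m=3,j=1: res = 18+3 = 21
m=3,j=2: res = 21+6 = 27
m=3,j=3: res = 27+9 = 36

36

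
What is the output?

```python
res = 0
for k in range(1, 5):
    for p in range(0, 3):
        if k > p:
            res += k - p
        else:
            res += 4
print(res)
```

31

k=1,p=0: 1>0, res = 0+1 = 1
k=1,p=1: not 1>1, res = 1+4 = 5
k=1,p=2: not 1>2, res = 5+4 = 9
k=2,p=0: 2>0, res = 9+2 = 11
k=2,p=1: 2>1, res = 11+1 = 12
k=2,p=2: not 2>2, res = 12+4 = 16
k=3,p=0: 3>0, res = 16+3 = 19
k=3,p=1: 3>1, res = 19+2 = 21
k=3,p=2: 3>2, res = 21+1 = 22
k=4,p=0: 4>0, res = 22+4 = 26
k=4,p=1: 4>1, res = 26+3 = 29
k=4,p=2: 4>2, res = 29+2 = 31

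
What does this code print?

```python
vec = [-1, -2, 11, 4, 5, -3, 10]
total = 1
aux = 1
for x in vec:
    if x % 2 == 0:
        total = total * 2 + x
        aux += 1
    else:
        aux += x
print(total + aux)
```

x=-1: not even; aux=0
x=-2: even, total = 1*2+(-2) = 0; aux=1
x=11: not even; aux=12
x=4: even, total = 0*2+4 = 4; aux=13
x=5: not even; aux=18
x=-3: not even; aux=15
x=10: even, total = 4*2+10 = 18; aux=16
total+aux = 18+16 = 34

34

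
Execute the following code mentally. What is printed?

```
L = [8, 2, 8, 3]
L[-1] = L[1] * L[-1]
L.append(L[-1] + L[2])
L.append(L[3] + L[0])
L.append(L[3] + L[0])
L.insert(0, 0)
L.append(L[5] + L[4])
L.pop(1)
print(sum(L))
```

78

L[-1] = L[1]*L[-1] = 2*3 = 6 → [8, 2, 8, 6]
append L[-1]+L[2] = 6+8 = 14 → [8, 2, 8, 6, 14]
append L[3]+L[0] = 6+8 = 14 → [8, 2, 8, 6, 14, 14]
append L[3]+L[0] = 6+8 = 14 → [8, 2, 8, 6, 14, 14, 14]
insert 0 at 0 → [0, 8, 2, 8, 6, 14, 14, 14]
append L[5]+L[4] = 14+6 = 20 → [0, 8, 2, 8, 6, 14, 14, 14, 20]
pop(1) removes 8 → [0, 2, 8, 6, 14, 14, 14, 20]
sum = 78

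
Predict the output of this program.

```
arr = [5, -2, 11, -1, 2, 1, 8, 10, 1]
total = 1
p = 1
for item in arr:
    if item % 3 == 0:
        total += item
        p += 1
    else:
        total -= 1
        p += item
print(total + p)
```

28

item=5: not %3==0, total = 1-1 = 0; p=6
item=-2: not %3==0, total = 0-1 = -1; p=4
item=11: not %3==0, total = (-1)-1 = -2; p=15
item=-1: not %3==0, total = (-2)-1 = -3; p=14
item=2: not %3==0, total = (-3)-1 = -4; p=16
item=1: not %3==0, total = (-4)-1 = -5; p=17
item=8: not %3==0, total = (-5)-1 = -6; p=25
item=10: not %3==0, total = (-6)-1 = -7; p=35
item=1: not %3==0, total = (-7)-1 = -8; p=36
total+p = (-8)+36 = 28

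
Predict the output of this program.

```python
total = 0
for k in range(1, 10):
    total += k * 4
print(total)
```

k=1: total = 0+1*4 = 4
k=2: total = 4+2*4 = 12
k=3: total = 12+3*4 = 24
k=4: total = 24+4*4 = 40
k=5: total = 40+5*4 = 60
k=6: total = 60+6*4 = 84
k=7: total = 84+7*4 = 112
k=8: total = 112+8*4 = 144
k=9: total = 144+9*4 = 180

180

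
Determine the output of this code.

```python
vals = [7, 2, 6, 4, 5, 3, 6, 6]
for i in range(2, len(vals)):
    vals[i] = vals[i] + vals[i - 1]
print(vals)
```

i=2: vals[2] = 6+2 = 8 → [7, 2, 8, 4, 5, 3, 6, 6]
i=3: vals[3] = 4+8 = 12 → [7, 2, 8, 12, 5, 3, 6, 6]
i=4: vals[4] = 5+12 = 17 → [7, 2, 8, 12, 17, 3, 6, 6]
i=5: vals[5] = 3+17 = 20 → [7, 2, 8, 12, 17, 20, 6, 6]
i=6: vals[6] = 6+20 = 26 → [7, 2, 8, 12, 17, 20, 26, 6]
i=7: vals[7] = 6+26 = 32 → [7, 2, 8, 12, 17, 20, 26, 32]

[7, 2, 8, 12, 17, 20, 26, 32]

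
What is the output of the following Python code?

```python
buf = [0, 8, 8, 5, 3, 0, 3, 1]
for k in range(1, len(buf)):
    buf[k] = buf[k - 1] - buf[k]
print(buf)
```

[0, -8, -16, -21, -24, -24, -27, -28]

k=1: buf[1] = 0-8 = -8 → [0, -8, 8, 5, 3, 0, 3, 1]
k=2: buf[2] = (-8)-8 = -16 → [0, -8, -16, 5, 3, 0, 3, 1]
k=3: buf[3] = (-16)-5 = -21 → [0, -8, -16, -21, 3, 0, 3, 1]
k=4: buf[4] = (-21)-3 = -24 → [0, -8, -16, -21, -24, 0, 3, 1]
k=5: buf[5] = (-24)-0 = -24 → [0, -8, -16, -21, -24, -24, 3, 1]
k=6: buf[6] = (-24)-3 = -27 → [0, -8, -16, -21, -24, -24, -27, 1]
k=7: buf[7] = (-27)-1 = -28 → [0, -8, -16, -21, -24, -24, -27, -28]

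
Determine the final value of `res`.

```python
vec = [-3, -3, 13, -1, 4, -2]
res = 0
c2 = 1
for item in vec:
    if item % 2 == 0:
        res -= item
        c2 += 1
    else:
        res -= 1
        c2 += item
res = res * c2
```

item=-3: not even, res = 0-1 = -1; c2=-2
item=-3: not even, res = (-1)-1 = -2; c2=-5
item=13: not even, res = (-2)-1 = -3; c2=8
item=-1: not even, res = (-3)-1 = -4; c2=7
item=4: even, res = (-4)-4 = -8; c2=8
item=-2: even, res = (-8)-(-2) = -6; c2=9
res*c2 = (-6)*9 = -54

-54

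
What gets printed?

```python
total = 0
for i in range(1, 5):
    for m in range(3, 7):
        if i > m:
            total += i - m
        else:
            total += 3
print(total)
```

i=1,m=3: not 1>3, total = 0+3 = 3
i=1,m=4: not 1>4, total = 3+3 = 6
i=1,m=5: not 1>5, total = 6+3 = 9
i=1,m=6: not 1>6, total = 9+3 = 12
i=2,m=3: not 2>3, total = 12+3 = 15
i=2,m=4: not 2>4, total = 15+3 = 18
i=2,m=5: not 2>5, total = 18+3 = 21
i=2,m=6: not 2>6, total = 21+3 = 24
i=3,m=3: not 3>3, total = 24+3 = 27
i=3,m=4: not 3>4, total = 27+3 = 30
i=3,m=5: not 3>5, total = 30+3 = 33
i=3,m=6: not 3>6, total = 33+3 = 36
i=4,m=3: 4>3, total = 36+1 = 37
i=4,m=4: not 4>4, total = 37+3 = 40
i=4,m=5: not 4>5, total = 40+3 = 43
i=4,m=6: not 4>6, total = 43+3 = 46

46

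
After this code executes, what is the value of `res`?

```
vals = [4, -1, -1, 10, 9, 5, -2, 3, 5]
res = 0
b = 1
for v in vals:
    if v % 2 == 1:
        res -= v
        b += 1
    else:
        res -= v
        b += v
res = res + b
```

-13

v=4: not odd, res = 0-4 = -4; b=5
v=-1: odd, res = (-4)-(-1) = -3; b=6
v=-1: odd, res = (-3)-(-1) = -2; b=7
v=10: not odd, res = (-2)-10 = -12; b=17
v=9: odd, res = (-12)-9 = -21; b=18
v=5: odd, res = (-21)-5 = -26; b=19
v=-2: not odd, res = (-26)-(-2) = -24; b=17
v=3: odd, res = (-24)-3 = -27; b=18
v=5: odd, res = (-27)-5 = -32; b=19
res+b = (-32)+19 = -13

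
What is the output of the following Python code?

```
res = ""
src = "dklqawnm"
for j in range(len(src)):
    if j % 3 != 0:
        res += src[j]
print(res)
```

klawm

j=0: skip
j=1: add 'k' → 'k'
j=2: add 'l' → 'kl'
j=3: skip
j=4: add 'a' → 'kla'
j=5: add 'w' → 'klaw'
j=6: skip
j=7: add 'm' → 'klawm'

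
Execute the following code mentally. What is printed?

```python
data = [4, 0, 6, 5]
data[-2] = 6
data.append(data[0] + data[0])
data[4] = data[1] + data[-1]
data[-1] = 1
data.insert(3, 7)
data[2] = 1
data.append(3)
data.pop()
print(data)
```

[4, 0, 1, 7, 5, 1]

data[-2] = 6 → [4, 0, 6, 5]
append data[0]+data[0] = 4+4 = 8 → [4, 0, 6, 5, 8]
data[4] = data[1]+data[-1] = 0+8 = 8 → [4, 0, 6, 5, 8]
data[-1] = 1 → [4, 0, 6, 5, 1]
insert 7 at 3 → [4, 0, 6, 7, 5, 1]
data[2] = 1 → [4, 0, 1, 7, 5, 1]
append 3 → [4, 0, 1, 7, 5, 1, 3]
pop() removes 3 → [4, 0, 1, 7, 5, 1]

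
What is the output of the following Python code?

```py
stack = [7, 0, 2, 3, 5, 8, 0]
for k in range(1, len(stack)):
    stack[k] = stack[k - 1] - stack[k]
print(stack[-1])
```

-11

k=1: stack[1] = 7-0 = 7 → [7, 7, 2, 3, 5, 8, 0]
k=2: stack[2] = 7-2 = 5 → [7, 7, 5, 3, 5, 8, 0]
k=3: stack[3] = 5-3 = 2 → [7, 7, 5, 2, 5, 8, 0]
k=4: stack[4] = 2-5 = -3 → [7, 7, 5, 2, -3, 8, 0]
k=5: stack[5] = (-3)-8 = -11 → [7, 7, 5, 2, -3, -11, 0]
k=6: stack[6] = (-11)-0 = -11 → [7, 7, 5, 2, -3, -11, -11]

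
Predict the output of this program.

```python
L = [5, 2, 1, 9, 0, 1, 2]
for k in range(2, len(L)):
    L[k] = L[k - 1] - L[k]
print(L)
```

[5, 2, 1, -8, -8, -9, -11]

k=2: L[2] = 2-1 = 1 → [5, 2, 1, 9, 0, 1, 2]
k=3: L[3] = 1-9 = -8 → [5, 2, 1, -8, 0, 1, 2]
k=4: L[4] = (-8)-0 = -8 → [5, 2, 1, -8, -8, 1, 2]
k=5: L[5] = (-8)-1 = -9 → [5, 2, 1, -8, -8, -9, 2]
k=6: L[6] = (-9)-2 = -11 → [5, 2, 1, -8, -8, -9, -11]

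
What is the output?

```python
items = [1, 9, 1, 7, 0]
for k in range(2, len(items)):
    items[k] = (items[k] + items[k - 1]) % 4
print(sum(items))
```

14

k=2: items[2] = (1+9)%4 = 2 → [1, 9, 2, 7, 0]
k=3: items[3] = (7+2)%4 = 1 → [1, 9, 2, 1, 0]
k=4: items[4] = (0+1)%4 = 1 → [1, 9, 2, 1, 1]
sum = 14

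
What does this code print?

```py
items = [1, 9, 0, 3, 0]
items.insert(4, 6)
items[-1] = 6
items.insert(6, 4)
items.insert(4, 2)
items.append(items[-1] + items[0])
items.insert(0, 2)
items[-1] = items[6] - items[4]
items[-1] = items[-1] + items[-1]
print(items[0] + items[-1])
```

insert 6 at 4 → [1, 9, 0, 3, 6, 0]
items[-1] = 6 → [1, 9, 0, 3, 6, 6]
insert 4 at 6 → [1, 9, 0, 3, 6, 6, 4]
insert 2 at 4 → [1, 9, 0, 3, 2, 6, 6, 4]
append items[-1]+items[0] = 4+1 = 5 → [1, 9, 0, 3, 2, 6, 6, 4, 5]
insert 2 at 0 → [2, 1, 9, 0, 3, 2, 6, 6, 4, 5]
items[-1] = items[6]-items[4] = 6-3 = 3 → [2, 1, 9, 0, 3, 2, 6, 6, 4, 3]
items[-1] = items[-1]+items[-1] = 3+3 = 6 → [2, 1, 9, 0, 3, 2, 6, 6, 4, 6]
items[0]+items[-1] = 2+6 = 8

8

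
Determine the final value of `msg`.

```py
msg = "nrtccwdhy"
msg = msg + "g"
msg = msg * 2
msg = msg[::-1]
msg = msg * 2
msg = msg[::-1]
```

+ 'g' → 'nrtccwdhyg'
repeat ×2 → 'nrtccwdhygnrtccwdhyg'
reverse → 'gyhdwcctrngyhdwcctrn'
repeat ×2 → 'gyhdwcctrngyhdwcctrngyhdwcctrngyhdwcctrn'
reverse → 'nrtccwdhygnrtccwdhygnrtccwdhygnrtccwdhyg'

'nrtccwdhygnrtccwdhygnrtccwdhygnrtccwdhyg'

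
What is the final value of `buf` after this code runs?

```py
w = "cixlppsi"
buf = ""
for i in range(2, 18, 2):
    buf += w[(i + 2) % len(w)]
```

i=2: add w[4]='p' → 'p'
i=4: add w[6]='s' → 'ps'
i=6: add w[0]='c' → 'psc'
i=8: add w[2]='x' → 'pscx'
i=10: add w[4]='p' → 'pscxp'
i=12: add w[6]='s' → 'pscxps'
i=14: add w[0]='c' → 'pscxpsc'
i=16: add w[2]='x' → 'pscxpscx'

'pscxpscx'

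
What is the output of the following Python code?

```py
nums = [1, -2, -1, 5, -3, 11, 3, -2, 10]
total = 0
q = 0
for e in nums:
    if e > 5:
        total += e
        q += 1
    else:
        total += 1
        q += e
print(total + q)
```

e=1: not >5, total = 0+1 = 1; q=1
e=-2: not >5, total = 1+1 = 2; q=-1
e=-1: not >5, total = 2+1 = 3; q=-2
e=5: not >5, total = 3+1 = 4; q=3
e=-3: not >5, total = 4+1 = 5; q=0
e=11: >5, total = 5+11 = 16; q=1
e=3: not >5, total = 16+1 = 17; q=4
e=-2: not >5, total = 17+1 = 18; q=2
e=10: >5, total = 18+10 = 28; q=3
total+q = 28+3 = 31

31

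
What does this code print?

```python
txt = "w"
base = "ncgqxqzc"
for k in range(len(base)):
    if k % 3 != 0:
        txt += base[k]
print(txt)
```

wcgxqc

k=0: skip
k=1: add 'c' → 'wc'
k=2: add 'g' → 'wcg'
k=3: skip
k=4: add 'x' → 'wcgx'
k=5: add 'q' → 'wcgxq'
k=6: skip
k=7: add 'c' → 'wcgxqc'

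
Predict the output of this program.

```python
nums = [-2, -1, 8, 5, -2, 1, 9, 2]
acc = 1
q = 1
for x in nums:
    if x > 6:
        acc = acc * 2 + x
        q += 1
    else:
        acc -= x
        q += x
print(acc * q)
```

186

x=-2: not >6, acc = 1-(-2) = 3; q=-1
x=-1: not >6, acc = 3-(-1) = 4; q=-2
x=8: >6, acc = 4*2+8 = 16; q=-1
x=5: not >6, acc = 16-5 = 11; q=4
x=-2: not >6, acc = 11-(-2) = 13; q=2
x=1: not >6, acc = 13-1 = 12; q=3
x=9: >6, acc = 12*2+9 = 33; q=4
x=2: not >6, acc = 33-2 = 31; q=6
acc*q = 31*6 = 186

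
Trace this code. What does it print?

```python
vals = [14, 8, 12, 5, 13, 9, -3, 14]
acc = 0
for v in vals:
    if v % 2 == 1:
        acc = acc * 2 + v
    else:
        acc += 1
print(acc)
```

156

v=14: not odd, acc = 0+1 = 1
v=8: not odd, acc = 1+1 = 2
v=12: not odd, acc = 2+1 = 3
v=5: odd, acc = 3*2+5 = 11
v=13: odd, acc = 11*2+13 = 35
v=9: odd, acc = 35*2+9 = 79
v=-3: odd, acc = 79*2+(-3) = 155
v=14: not odd, acc = 155+1 = 156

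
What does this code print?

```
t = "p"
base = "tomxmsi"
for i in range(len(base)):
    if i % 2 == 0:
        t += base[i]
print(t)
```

i=0: add 't' → 'pt'
i=1: skip
i=2: add 'm' → 'ptm'
i=3: skip
i=4: add 'm' → 'ptmm'
i=5: skip
i=6: add 'i' → 'ptmmi'

ptmmi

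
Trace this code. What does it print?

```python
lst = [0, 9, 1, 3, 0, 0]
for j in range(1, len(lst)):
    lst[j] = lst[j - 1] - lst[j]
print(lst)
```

j=1: lst[1] = 0-9 = -9 → [0, -9, 1, 3, 0, 0]
j=2: lst[2] = (-9)-1 = -10 → [0, -9, -10, 3, 0, 0]
j=3: lst[3] = (-10)-3 = -13 → [0, -9, -10, -13, 0, 0]
j=4: lst[4] = (-13)-0 = -13 → [0, -9, -10, -13, -13, 0]
j=5: lst[5] = (-13)-0 = -13 → [0, -9, -10, -13, -13, -13]

[0, -9, -10, -13, -13, -13]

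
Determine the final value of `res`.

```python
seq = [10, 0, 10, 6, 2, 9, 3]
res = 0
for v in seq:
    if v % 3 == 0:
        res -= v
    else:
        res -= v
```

-40

v=10: not %3==0, res = 0-10 = -10
v=0: %3==0, res = (-10)-0 = -10
v=10: not %3==0, res = (-10)-10 = -20
v=6: %3==0, res = (-20)-6 = -26
v=2: not %3==0, res = (-26)-2 = -28
v=9: %3==0, res = (-28)-9 = -37
v=3: %3==0, res = (-37)-3 = -40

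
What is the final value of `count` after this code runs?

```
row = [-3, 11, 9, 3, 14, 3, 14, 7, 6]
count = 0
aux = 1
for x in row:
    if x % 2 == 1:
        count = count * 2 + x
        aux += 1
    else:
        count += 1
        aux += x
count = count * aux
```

x=-3: odd, count = 0*2+(-3) = -3; aux=2
x=11: odd, count = (-3)*2+11 = 5; aux=3
x=9: odd, count = 5*2+9 = 19; aux=4
x=3: odd, count = 19*2+3 = 41; aux=5
x=14: not odd, count = 41+1 = 42; aux=19
x=3: odd, count = 42*2+3 = 87; aux=20
x=14: not odd, count = 87+1 = 88; aux=34
x=7: odd, count = 88*2+7 = 183; aux=35
x=6: not odd, count = 183+1 = 184; aux=41
count*aux = 184*41 = 7544

7544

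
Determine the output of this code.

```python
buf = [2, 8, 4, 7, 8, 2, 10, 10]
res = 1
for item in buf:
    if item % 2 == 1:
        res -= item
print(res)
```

item=2: not odd
item=8: not odd
item=4: not odd
item=7: odd, res = 1-7 = -6
item=8: not odd
item=2: not odd
item=10: not odd
item=10: not odd

-6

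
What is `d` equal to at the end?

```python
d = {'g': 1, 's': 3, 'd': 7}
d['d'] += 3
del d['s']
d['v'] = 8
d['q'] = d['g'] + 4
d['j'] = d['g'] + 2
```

d['d'] = 7+3 = 10 → {'g': 1, 's': 3, 'd': 10}
del 's' → {'g': 1, 'd': 10}
d['v'] = 8 → {'g': 1, 'd': 10, 'v': 8}
d['q'] = d['g']+4 = 5 → {'g': 1, 'd': 10, 'v': 8, 'q': 5}
d['j'] = d['g']+2 = 3 → {'g': 1, 'd': 10, 'v': 8, 'q': 5, 'j': 3}

{'g': 1, 'd': 10, 'v': 8, 'q': 5, 'j': 3}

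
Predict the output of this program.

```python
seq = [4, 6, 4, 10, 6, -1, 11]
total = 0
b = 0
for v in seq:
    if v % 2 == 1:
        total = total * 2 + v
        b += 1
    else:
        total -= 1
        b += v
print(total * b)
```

v=4: not odd, total = 0-1 = -1; b=4
v=6: not odd, total = (-1)-1 = -2; b=10
v=4: not odd, total = (-2)-1 = -3; b=14
v=10: not odd, total = (-3)-1 = -4; b=24
v=6: not odd, total = (-4)-1 = -5; b=30
v=-1: odd, total = (-5)*2+(-1) = -11; b=31
v=11: odd, total = (-11)*2+11 = -11; b=32
total*b = (-11)*32 = -352

-352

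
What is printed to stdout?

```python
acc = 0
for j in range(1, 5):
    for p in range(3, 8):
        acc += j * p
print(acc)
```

250

j=1,p=3: acc = 0+3 = 3
j=1,p=4: acc = 3+4 = 7
j=1,p=5: acc = 7+5 = 12
j=1,p=6: acc = 12+6 = 18
j=1,p=7: acc = 18+7 = 25
j=2,p=3: acc = 25+6 = 31
j=2,p=4: acc = 31+8 = 39
j=2,p=5: acc = 39+10 = 49
j=2,p=6: acc = 49+12 = 61
j=2,p=7: acc = 61+14 = 75
j=3,p=3: acc = 75+9 = 84
j=3,p=4: acc = 84+12 = 96
j=3,p=5: acc = 96+15 = 111
j=3,p=6: acc = 111+18 = 129
j=3,p=7: acc = 129+21 = 150
j=4,p=3: acc = 150+12 = 162
j=4,p=4: acc = 162+16 = 178
j=4,p=5: acc = 178+20 = 198
j=4,p=6: acc = 198+24 = 222
j=4,p=7: acc = 222+28 = 250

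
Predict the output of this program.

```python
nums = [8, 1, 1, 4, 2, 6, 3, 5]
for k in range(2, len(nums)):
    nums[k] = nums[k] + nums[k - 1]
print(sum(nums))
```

k=2: nums[2] = 1+1 = 2 → [8, 1, 2, 4, 2, 6, 3, 5]
k=3: nums[3] = 4+2 = 6 → [8, 1, 2, 6, 2, 6, 3, 5]
k=4: nums[4] = 2+6 = 8 → [8, 1, 2, 6, 8, 6, 3, 5]
k=5: nums[5] = 6+8 = 14 → [8, 1, 2, 6, 8, 14, 3, 5]
k=6: nums[6] = 3+14 = 17 → [8, 1, 2, 6, 8, 14, 17, 5]
k=7: nums[7] = 5+17 = 22 → [8, 1, 2, 6, 8, 14, 17, 22]
sum = 78

78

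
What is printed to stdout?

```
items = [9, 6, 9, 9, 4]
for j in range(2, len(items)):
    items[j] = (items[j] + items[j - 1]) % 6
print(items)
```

j=2: items[2] = (9+6)%6 = 3 → [9, 6, 3, 9, 4]
j=3: items[3] = (9+3)%6 = 0 → [9, 6, 3, 0, 4]
j=4: items[4] = (4+0)%6 = 4 → [9, 6, 3, 0, 4]

[9, 6, 3, 0, 4]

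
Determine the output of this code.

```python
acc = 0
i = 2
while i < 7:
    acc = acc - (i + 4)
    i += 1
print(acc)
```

i=2: acc = 0-6 = -6
i=3: acc = (-6)-7 = -13
i=4: acc = (-13)-8 = -21
i=5: acc = (-21)-9 = -30
i=6: acc = (-30)-10 = -40

-40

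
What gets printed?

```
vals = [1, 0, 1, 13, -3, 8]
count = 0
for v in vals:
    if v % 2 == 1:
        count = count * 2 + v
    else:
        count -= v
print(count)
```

v=1: odd, count = 0*2+1 = 1
v=0: not odd, count = 1-0 = 1
v=1: odd, count = 1*2+1 = 3
v=13: odd, count = 3*2+13 = 19
v=-3: odd, count = 19*2+(-3) = 35
v=8: not odd, count = 35-8 = 27

27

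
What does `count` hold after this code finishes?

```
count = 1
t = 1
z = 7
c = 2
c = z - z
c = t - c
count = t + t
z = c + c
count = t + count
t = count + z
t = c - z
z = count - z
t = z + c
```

c = 7-7 = 0
c = 1-0 = 1
count = 1+1 = 2
z = 1+1 = 2
count = 1+2 = 3
t = 3+2 = 5
t = 1-2 = -1
z = 3-2 = 1
t = 1+1 = 2

3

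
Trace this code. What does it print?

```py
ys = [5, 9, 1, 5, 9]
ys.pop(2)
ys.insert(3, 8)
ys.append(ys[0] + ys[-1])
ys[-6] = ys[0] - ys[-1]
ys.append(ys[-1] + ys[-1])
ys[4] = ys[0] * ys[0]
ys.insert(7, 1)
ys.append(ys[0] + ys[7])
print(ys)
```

[-9, 9, 5, 8, 81, 14, 28, 1, -8]

pop(2) removes 1 → [5, 9, 5, 9]
insert 8 at 3 → [5, 9, 5, 8, 9]
append ys[0]+ys[-1] = 5+9 = 14 → [5, 9, 5, 8, 9, 14]
ys[-6] = ys[0]-ys[-1] = 5-14 = -9 → [-9, 9, 5, 8, 9, 14]
append ys[-1]+ys[-1] = 14+14 = 28 → [-9, 9, 5, 8, 9, 14, 28]
ys[4] = ys[0]*ys[0] = (-9)*(-9) = 81 → [-9, 9, 5, 8, 81, 14, 28]
insert 1 at 7 → [-9, 9, 5, 8, 81, 14, 28, 1]
append ys[0]+ys[7] = (-9)+1 = -8 → [-9, 9, 5, 8, 81, 14, 28, 1, -8]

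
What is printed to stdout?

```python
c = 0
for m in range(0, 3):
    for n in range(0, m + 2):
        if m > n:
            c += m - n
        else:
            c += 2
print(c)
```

16

m=0,n=0: not 0>0, c = 0+2 = 2
m=0,n=1: not 0>1, c = 2+2 = 4
m=1,n=0: 1>0, c = 4+1 = 5
m=1,n=1: not 1>1, c = 5+2 = 7
m=1,n=2: not 1>2, c = 7+2 = 9
m=2,n=0: 2>0, c = 9+2 = 11
m=2,n=1: 2>1, c = 11+1 = 12
m=2,n=2: not 2>2, c = 12+2 = 14
m=2,n=3: not 2>3, c = 14+2 = 16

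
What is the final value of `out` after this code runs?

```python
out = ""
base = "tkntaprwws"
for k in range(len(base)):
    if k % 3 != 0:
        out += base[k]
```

'knapww'

k=0: skip
k=1: add 'k' → 'k'
k=2: add 'n' → 'kn'
k=3: skip
k=4: add 'a' → 'kna'
k=5: add 'p' → 'knap'
k=6: skip
k=7: add 'w' → 'knapw'
k=8: add 'w' → 'knapww'
k=9: skip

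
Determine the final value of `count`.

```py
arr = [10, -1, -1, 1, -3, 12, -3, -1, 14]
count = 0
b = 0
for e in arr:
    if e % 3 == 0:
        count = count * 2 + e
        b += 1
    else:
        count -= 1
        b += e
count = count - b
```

-50

e=10: not %3==0, count = 0-1 = -1; b=10
e=-1: not %3==0, count = (-1)-1 = -2; b=9
e=-1: not %3==0, count = (-2)-1 = -3; b=8
e=1: not %3==0, count = (-3)-1 = -4; b=9
e=-3: %3==0, count = (-4)*2+(-3) = -11; b=10
e=12: %3==0, count = (-11)*2+12 = -10; b=11
e=-3: %3==0, count = (-10)*2+(-3) = -23; b=12
e=-1: not %3==0, count = (-23)-1 = -24; b=11
e=14: not %3==0, count = (-24)-1 = -25; b=25
count-b = (-25)-25 = -50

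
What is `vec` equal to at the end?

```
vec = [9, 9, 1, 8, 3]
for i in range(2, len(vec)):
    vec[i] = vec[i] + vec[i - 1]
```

i=2: vec[2] = 1+9 = 10 → [9, 9, 10, 8, 3]
i=3: vec[3] = 8+10 = 18 → [9, 9, 10, 18, 3]
i=4: vec[4] = 3+18 = 21 → [9, 9, 10, 18, 21]

[9, 9, 10, 18, 21]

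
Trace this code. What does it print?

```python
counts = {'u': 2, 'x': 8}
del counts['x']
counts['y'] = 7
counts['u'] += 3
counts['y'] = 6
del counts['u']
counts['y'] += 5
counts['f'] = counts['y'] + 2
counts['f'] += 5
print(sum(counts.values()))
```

29

del 'x' → {'u': 2}
counts['y'] = 7 → {'u': 2, 'y': 7}
counts['u'] = 2+3 = 5 → {'u': 5, 'y': 7}
counts['y'] = 6 → {'u': 5, 'y': 6}
del 'u' → {'y': 6}
counts['y'] = 6+5 = 11 → {'y': 11}
counts['f'] = counts['y']+2 = 13 → {'y': 11, 'f': 13}
counts['f'] = 13+5 = 18 → {'y': 11, 'f': 18}
sum of values = 29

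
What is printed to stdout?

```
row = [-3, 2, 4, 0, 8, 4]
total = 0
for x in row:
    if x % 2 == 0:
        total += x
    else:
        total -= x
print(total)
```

x=-3: not even, total = 0-(-3) = 3
x=2: even, total = 3+2 = 5
x=4: even, total = 5+4 = 9
x=0: even, total = 9+0 = 9
x=8: even, total = 9+8 = 17
x=4: even, total = 17+4 = 21

21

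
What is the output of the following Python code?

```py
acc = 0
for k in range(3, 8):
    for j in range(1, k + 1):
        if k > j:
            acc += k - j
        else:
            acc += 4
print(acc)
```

k=3,j=1: 3>1, acc = 0+2 = 2
k=3,j=2: 3>2, acc = 2+1 = 3
k=3,j=3: not 3>3, acc = 3+4 = 7
k=4,j=1: 4>1, acc = 7+3 = 10
k=4,j=2: 4>2, acc = 10+2 = 12
k=4,j=3: 4>3, acc = 12+1 = 13
k=4,j=4: not 4>4, acc = 13+4 = 17
k=5,j=1: 5>1, acc = 17+4 = 21
k=5,j=2: 5>2, acc = 21+3 = 24
k=5,j=3: 5>3, acc = 24+2 = 26
k=5,j=4: 5>4, acc = 26+1 = 27
k=5,j=5: not 5>5, acc = 27+4 = 31
k=6,j=1: 6>1, acc = 31+5 = 36
k=6,j=2: 6>2, acc = 36+4 = 40
k=6,j=3: 6>3, acc = 40+3 = 43
k=6,j=4: 6>4, acc = 43+2 = 45
k=6,j=5: 6>5, acc = 45+1 = 46
k=6,j=6: not 6>6, acc = 46+4 = 50
k=7,j=1: 7>1, acc = 50+6 = 56
k=7,j=2: 7>2, acc = 56+5 = 61
k=7,j=3: 7>3, acc = 61+4 = 65
k=7,j=4: 7>4, acc = 65+3 = 68
k=7,j=5: 7>5, acc = 68+2 = 70
k=7,j=6: 7>6, acc = 70+1 = 71
k=7,j=7: not 7>7, acc = 71+4 = 75

75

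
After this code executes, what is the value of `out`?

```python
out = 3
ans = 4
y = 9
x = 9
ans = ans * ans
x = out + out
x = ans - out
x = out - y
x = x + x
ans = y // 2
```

3

ans = 4*4 = 16
x = 3+3 = 6
x = 16-3 = 13
x = 3-9 = -6
x = (-6)+(-6) = -12
ans = 9//2 = 4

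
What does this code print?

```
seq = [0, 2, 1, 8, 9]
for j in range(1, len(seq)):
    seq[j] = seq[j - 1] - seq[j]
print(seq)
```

j=1: seq[1] = 0-2 = -2 → [0, -2, 1, 8, 9]
j=2: seq[2] = (-2)-1 = -3 → [0, -2, -3, 8, 9]
j=3: seq[3] = (-3)-8 = -11 → [0, -2, -3, -11, 9]
j=4: seq[4] = (-11)-9 = -20 → [0, -2, -3, -11, -20]

[0, -2, -3, -11, -20]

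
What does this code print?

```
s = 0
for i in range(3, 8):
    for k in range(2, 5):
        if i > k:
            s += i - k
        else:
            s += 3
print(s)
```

40

i=3,k=2: 3>2, s = 0+1 = 1
i=3,k=3: not 3>3, s = 1+3 = 4
i=3,k=4: not 3>4, s = 4+3 = 7
i=4,k=2: 4>2, s = 7+2 = 9
i=4,k=3: 4>3, s = 9+1 = 10
i=4,k=4: not 4>4, s = 10+3 = 13
i=5,k=2: 5>2, s = 13+3 = 16
i=5,k=3: 5>3, s = 16+2 = 18
i=5,k=4: 5>4, s = 18+1 = 19
i=6,k=2: 6>2, s = 19+4 = 23
i=6,k=3: 6>3, s = 23+3 = 26
i=6,k=4: 6>4, s = 26+2 = 28
i=7,k=2: 7>2, s = 28+5 = 33
i=7,k=3: 7>3, s = 33+4 = 37
i=7,k=4: 7>4, s = 37+3 = 40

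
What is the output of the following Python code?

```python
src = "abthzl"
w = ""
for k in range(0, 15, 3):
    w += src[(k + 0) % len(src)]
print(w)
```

ahaha

k=0: add src[0]='a' → 'a'
k=3: add src[3]='h' → 'ah'
k=6: add src[0]='a' → 'aha'
k=9: add src[3]='h' → 'ahah'
k=12: add src[0]='a' → 'ahaha'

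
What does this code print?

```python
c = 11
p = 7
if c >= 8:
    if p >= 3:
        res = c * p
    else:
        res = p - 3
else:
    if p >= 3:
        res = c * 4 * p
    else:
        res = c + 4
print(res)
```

c=11, p=7
c >= 8 is True; p >= 3 is True
→ res = c * p = 77

77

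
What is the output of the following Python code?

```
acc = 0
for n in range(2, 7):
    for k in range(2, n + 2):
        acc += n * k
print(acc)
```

n=2,k=2: acc = 0+4 = 4
n=2,k=3: acc = 4+6 = 10
n=3,k=2: acc = 10+6 = 16
n=3,k=3: acc = 16+9 = 25
n=3,k=4: acc = 25+12 = 37
n=4,k=2: acc = 37+8 = 45
n=4,k=3: acc = 45+12 = 57
n=4,k=4: acc = 57+16 = 73
n=4,k=5: acc = 73+20 = 93
n=5,k=2: acc = 93+10 = 103
n=5,k=3: acc = 103+15 = 118
n=5,k=4: acc = 118+20 = 138
n=5,k=5: acc = 138+25 = 163
n=5,k=6: acc = 163+30 = 193
n=6,k=2: acc = 193+12 = 205
n=6,k=3: acc = 205+18 = 223
n=6,k=4: acc = 223+24 = 247
n=6,k=5: acc = 247+30 = 277
n=6,k=6: acc = 277+36 = 313
n=6,k=7: acc = 313+42 = 355

355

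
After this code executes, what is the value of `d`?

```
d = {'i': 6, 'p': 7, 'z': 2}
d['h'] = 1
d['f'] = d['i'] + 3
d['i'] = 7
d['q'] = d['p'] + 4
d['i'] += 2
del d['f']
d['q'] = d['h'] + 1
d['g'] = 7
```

d['h'] = 1 → {'i': 6, 'p': 7, 'z': 2, 'h': 1}
d['f'] = d['i']+3 = 9 → {'i': 6, 'p': 7, 'z': 2, 'h': 1, 'f': 9}
d['i'] = 7 → {'i': 7, 'p': 7, 'z': 2, 'h': 1, 'f': 9}
d['q'] = d['p']+4 = 11 → {'i': 7, 'p': 7, 'z': 2, 'h': 1, 'f': 9, 'q': 11}
d['i'] = 7+2 = 9 → {'i': 9, 'p': 7, 'z': 2, 'h': 1, 'f': 9, 'q': 11}
del 'f' → {'i': 9, 'p': 7, 'z': 2, 'h': 1, 'q': 11}
d['q'] = d['h']+1 = 2 → {'i': 9, 'p': 7, 'z': 2, 'h': 1, 'q': 2}
d['g'] = 7 → {'i': 9, 'p': 7, 'z': 2, 'h': 1, 'q': 2, 'g': 7}

{'i': 9, 'p': 7, 'z': 2, 'h': 1, 'q': 2, 'g': 7}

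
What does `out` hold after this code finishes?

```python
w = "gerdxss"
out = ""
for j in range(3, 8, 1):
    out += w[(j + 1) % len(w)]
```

'xssge'

j=3: add w[4]='x' → 'x'
j=4: add w[5]='s' → 'xs'
j=5: add w[6]='s' → 'xss'
j=6: add w[0]='g' → 'xssg'
j=7: add w[1]='e' → 'xssge'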